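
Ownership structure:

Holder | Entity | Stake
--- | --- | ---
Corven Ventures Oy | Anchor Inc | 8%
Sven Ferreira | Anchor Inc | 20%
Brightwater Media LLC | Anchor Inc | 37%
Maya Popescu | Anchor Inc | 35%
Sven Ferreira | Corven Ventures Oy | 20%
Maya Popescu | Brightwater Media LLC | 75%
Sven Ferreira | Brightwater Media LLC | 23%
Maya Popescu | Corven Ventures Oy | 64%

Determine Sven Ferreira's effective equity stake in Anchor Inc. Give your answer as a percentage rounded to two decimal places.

30.11%

Sven reaches Anchor along 3 paths.
Via Brightwater: 23% × 37% = 8.51%.
Direct stake: 20% = 20%.
Via Corven: 20% × 8% = 1.6%.
Total: 8.51% + 20% + 1.6% = 30.11%.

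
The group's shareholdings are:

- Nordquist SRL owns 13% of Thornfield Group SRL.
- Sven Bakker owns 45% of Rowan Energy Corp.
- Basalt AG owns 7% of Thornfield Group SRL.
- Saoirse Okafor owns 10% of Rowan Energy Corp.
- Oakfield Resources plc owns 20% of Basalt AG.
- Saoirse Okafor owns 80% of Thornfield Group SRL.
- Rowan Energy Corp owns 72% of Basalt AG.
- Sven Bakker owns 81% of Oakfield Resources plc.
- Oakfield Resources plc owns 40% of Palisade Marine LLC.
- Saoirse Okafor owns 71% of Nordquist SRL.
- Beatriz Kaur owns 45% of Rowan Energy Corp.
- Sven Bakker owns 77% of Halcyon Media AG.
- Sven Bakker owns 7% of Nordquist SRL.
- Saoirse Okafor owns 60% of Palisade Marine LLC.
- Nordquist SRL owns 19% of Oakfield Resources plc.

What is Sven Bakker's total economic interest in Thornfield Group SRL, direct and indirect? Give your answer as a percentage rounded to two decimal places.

Sven reaches Thornfield along 4 paths.
Via Oakfield → Basalt: 81% × 20% × 7% = 1.134%.
Via Nordquist → Oakfield → Basalt: 7% × 19% × 20% × 7% = 0.01862%.
Via Rowan → Basalt: 45% × 72% × 7% = 2.268%.
Via Nordquist: 7% × 13% = 0.91%.
Total: 1.134% + 0.01862% + 2.268% + 0.91% = 4.33062%.
Rounded: 4.33%.

4.33%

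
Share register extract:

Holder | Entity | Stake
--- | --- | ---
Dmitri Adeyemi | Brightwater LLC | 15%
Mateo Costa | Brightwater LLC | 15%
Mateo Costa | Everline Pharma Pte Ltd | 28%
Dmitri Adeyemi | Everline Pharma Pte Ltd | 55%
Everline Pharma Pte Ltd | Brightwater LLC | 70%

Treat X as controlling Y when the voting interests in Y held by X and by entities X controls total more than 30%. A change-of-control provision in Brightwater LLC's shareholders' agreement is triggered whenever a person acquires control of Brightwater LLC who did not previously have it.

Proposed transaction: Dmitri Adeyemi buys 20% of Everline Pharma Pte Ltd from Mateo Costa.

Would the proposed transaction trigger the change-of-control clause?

The purchase adds only to Dmitri's holdings (Mateo's stake shrinks), so Dmitri is the only person who could newly come to control Brightwater.
Dmitri holds 55% of Everline, so Dmitri controls Everline.
Dmitri and Everline together hold 15% + 70% = 85% of Brightwater, so Dmitri controls Brightwater.
So Dmitri already controls Brightwater before the transaction.
After the purchase, Dmitri's direct stake in Everline rises to 55% + 20% = 75%, and Mateo's stake falls to 8%.
Dmitri controlled Brightwater already, so this is not a new person acquiring control; every other person's position is unchanged or reduced.
No new person acquires control, so the clause is not triggered.

No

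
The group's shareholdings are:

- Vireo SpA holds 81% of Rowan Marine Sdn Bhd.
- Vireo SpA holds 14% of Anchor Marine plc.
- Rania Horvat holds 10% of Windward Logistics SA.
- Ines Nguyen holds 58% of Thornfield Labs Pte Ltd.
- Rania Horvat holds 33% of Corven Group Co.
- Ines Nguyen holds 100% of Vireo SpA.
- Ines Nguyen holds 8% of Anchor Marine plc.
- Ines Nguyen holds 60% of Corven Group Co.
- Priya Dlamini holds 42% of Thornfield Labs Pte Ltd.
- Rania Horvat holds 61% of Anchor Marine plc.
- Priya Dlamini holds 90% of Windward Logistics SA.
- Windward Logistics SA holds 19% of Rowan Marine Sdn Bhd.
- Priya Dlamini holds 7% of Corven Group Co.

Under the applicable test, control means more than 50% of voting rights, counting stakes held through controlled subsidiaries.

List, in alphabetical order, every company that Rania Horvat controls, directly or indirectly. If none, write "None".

Anchor Marine plc

Rania holds 61% of Anchor, so Rania controls Anchor.
No other company's threshold is met.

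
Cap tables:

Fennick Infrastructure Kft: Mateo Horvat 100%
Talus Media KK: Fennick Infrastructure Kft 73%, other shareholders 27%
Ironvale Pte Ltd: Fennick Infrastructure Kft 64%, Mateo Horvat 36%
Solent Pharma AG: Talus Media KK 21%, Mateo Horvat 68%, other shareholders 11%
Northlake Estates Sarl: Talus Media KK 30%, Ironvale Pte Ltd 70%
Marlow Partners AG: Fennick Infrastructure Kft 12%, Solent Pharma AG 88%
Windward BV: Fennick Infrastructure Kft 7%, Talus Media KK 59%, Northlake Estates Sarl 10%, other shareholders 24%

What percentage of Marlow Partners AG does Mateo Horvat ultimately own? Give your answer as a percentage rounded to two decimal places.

Mateo reaches Marlow along 3 paths.
Via Fennick: 100% × 12% = 12%.
Via Fennick → Talus → Solent: 100% × 73% × 21% × 88% = 13.4904%.
Via Solent: 68% × 88% = 59.84%.
Total: 12% + 13.4904% + 59.84% = 85.3304%.
Rounded: 85.33%.

85.33%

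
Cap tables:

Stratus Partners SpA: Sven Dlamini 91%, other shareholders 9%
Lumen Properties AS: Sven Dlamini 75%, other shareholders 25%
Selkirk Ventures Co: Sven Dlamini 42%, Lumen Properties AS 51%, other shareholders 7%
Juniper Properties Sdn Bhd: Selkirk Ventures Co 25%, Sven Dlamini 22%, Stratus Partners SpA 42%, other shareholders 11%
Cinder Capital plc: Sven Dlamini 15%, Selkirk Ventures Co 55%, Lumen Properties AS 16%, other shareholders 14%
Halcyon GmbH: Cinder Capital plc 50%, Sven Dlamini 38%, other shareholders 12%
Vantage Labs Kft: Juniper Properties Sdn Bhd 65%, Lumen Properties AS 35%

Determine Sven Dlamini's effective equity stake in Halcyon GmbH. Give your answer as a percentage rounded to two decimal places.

73.57%

Sven reaches Halcyon along 5 paths.
Via Cinder: 15% × 50% = 7.5%.
Via Selkirk → Cinder: 42% × 55% × 50% = 11.55%.
Via Lumen → Selkirk → Cinder: 75% × 51% × 55% × 50% = 10.51875%.
Via Lumen → Cinder: 75% × 16% × 50% = 6%.
Direct stake: 38% = 38%.
Total: 7.5% + 11.55% + 10.51875% + 6% + 38% = 73.56875%.
Rounded: 73.57%.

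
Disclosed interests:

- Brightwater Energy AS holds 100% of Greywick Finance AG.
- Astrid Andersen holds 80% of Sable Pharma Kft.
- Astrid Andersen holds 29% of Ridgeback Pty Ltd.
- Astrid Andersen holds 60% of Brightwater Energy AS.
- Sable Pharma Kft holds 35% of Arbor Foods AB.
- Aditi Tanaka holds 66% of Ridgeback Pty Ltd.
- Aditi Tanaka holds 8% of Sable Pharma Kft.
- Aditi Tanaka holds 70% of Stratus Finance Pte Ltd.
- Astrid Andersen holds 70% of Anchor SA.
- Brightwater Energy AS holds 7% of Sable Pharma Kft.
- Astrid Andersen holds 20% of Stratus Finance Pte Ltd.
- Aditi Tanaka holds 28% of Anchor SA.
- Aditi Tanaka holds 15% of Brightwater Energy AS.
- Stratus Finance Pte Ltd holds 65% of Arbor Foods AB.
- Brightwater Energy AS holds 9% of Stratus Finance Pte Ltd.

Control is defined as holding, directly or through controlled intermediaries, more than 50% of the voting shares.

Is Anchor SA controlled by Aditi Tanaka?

No

Aditi holds 66% of Ridgeback, so Aditi controls Ridgeback.
Aditi holds 70% of Stratus, so Aditi controls Stratus.
Stratus holds 65% of Arbor, so Aditi controls Arbor.
In Anchor, Aditi's side holds only 28%, not > 50%.
So Aditi does not control Anchor.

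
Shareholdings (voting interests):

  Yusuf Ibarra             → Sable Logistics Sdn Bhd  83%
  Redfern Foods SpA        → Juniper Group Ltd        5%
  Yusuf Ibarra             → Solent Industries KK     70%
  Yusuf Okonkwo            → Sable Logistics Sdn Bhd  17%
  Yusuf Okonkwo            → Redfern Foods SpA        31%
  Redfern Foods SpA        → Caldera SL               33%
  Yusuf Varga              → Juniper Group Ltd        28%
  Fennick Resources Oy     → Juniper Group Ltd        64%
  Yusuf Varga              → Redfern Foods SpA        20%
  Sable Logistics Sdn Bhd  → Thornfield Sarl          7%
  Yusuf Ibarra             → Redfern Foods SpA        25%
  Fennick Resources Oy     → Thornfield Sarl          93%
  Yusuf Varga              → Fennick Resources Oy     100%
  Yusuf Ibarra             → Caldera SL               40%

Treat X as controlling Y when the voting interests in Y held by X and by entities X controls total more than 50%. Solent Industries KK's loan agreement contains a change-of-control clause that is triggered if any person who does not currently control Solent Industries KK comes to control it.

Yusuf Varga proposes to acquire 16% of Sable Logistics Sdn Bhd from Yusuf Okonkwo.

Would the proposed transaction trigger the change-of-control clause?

The purchase adds only to Yusuf Varga's holdings (Yusuf Okonkwo's stake shrinks), so Yusuf Varga is the only person who could newly come to control Solent.
Yusuf Varga holds 100% of Fennick, so Yusuf Varga controls Fennick.
Fennick and Yusuf Varga together hold 64% + 28% = 92% of Juniper, so Yusuf Varga controls Juniper.
Fennick holds 93% of Thornfield, so Yusuf Varga controls Thornfield.
Neither Yusuf Varga nor any entity Yusuf Varga controls holds any voting interest in Solent.
So before the transaction, Yusuf Varga does not control Solent.
After the purchase, Yusuf Varga holds 16% of Sable directly, and Yusuf Okonkwo's stake falls to 1%.
Yusuf Varga's side now holds 16% of Sable, not > 50%, so Yusuf Varga still does not control Sable.
After the transaction, neither Yusuf Varga nor any entity Yusuf Varga controls holds a voting interest in Solent, so Yusuf Varga still does not control it.
No new person acquires control, so the clause is not triggered.

No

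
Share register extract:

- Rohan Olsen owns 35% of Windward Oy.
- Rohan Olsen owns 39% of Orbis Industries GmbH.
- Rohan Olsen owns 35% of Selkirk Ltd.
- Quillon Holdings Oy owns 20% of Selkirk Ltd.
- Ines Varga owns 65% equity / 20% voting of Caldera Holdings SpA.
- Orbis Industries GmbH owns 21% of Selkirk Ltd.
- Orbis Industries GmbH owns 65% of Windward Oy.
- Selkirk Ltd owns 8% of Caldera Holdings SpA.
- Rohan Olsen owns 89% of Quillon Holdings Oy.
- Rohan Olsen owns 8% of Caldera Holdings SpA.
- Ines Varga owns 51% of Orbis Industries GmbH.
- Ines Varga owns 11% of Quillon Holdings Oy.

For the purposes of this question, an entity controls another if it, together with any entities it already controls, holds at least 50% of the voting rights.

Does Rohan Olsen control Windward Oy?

Rohan holds 89% of Quillon, so Rohan controls Quillon.
Quillon and Rohan together hold 20% + 35% = 55% of Selkirk, so Rohan controls Selkirk.
In Windward, Rohan's side holds only 35%, not ≥ 50%.
So Rohan does not control Windward.

No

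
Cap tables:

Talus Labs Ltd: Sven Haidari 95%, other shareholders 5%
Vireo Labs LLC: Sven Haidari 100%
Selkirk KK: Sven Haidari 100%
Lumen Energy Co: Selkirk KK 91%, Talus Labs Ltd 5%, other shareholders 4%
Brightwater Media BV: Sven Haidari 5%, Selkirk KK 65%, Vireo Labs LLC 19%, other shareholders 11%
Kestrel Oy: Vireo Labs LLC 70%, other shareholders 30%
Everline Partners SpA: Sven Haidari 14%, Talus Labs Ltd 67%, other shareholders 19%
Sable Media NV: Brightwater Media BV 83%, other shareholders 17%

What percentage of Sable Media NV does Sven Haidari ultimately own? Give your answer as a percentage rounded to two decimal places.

73.87%

Sven reaches Sable along 3 paths.
Via Brightwater: 5% × 83% = 4.15%.
Via Selkirk → Brightwater: 100% × 65% × 83% = 53.95%.
Via Vireo → Brightwater: 100% × 19% × 83% = 15.77%.
Total: 4.15% + 53.95% + 15.77% = 73.87%.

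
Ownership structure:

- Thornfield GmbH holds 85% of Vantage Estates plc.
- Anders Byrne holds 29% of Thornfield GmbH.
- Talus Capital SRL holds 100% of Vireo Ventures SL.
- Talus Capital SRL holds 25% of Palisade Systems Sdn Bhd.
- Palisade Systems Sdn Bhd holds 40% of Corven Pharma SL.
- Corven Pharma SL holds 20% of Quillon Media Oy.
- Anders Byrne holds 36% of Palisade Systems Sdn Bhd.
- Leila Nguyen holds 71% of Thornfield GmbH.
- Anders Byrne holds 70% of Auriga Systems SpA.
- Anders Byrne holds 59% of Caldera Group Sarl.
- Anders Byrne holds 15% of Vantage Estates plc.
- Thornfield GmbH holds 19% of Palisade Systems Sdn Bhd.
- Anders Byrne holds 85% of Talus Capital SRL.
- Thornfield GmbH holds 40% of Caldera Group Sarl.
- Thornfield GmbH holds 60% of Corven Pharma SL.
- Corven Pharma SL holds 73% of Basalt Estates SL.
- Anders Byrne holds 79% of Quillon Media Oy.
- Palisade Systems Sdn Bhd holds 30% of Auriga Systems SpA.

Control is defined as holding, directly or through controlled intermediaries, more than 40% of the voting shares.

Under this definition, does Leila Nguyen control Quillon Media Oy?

Leila holds 71% of Thornfield, so Leila controls Thornfield.
Thornfield holds 85% of Vantage, so Leila controls Vantage.
Thornfield holds 60% of Corven, so Leila controls Corven.
Corven holds 73% of Basalt, so Leila controls Basalt.
In Quillon, Leila's side holds only 20%, not > 40%.
So Leila does not control Quillon.

No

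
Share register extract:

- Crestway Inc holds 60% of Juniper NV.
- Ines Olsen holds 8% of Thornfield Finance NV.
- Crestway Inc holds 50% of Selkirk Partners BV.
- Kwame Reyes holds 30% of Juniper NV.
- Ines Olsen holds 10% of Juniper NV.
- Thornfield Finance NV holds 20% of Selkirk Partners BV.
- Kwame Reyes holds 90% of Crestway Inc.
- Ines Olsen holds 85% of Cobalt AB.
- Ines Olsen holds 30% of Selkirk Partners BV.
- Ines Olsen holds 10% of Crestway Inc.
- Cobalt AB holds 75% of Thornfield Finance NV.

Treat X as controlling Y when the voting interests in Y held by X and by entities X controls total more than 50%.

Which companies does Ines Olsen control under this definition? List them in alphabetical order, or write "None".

Cobalt AB, Thornfield Finance NV

Ines holds 85% of Cobalt, so Ines controls Cobalt.
Cobalt and Ines together hold 75% + 8% = 83% of Thornfield, so Ines controls Thornfield.
No other company's threshold is met.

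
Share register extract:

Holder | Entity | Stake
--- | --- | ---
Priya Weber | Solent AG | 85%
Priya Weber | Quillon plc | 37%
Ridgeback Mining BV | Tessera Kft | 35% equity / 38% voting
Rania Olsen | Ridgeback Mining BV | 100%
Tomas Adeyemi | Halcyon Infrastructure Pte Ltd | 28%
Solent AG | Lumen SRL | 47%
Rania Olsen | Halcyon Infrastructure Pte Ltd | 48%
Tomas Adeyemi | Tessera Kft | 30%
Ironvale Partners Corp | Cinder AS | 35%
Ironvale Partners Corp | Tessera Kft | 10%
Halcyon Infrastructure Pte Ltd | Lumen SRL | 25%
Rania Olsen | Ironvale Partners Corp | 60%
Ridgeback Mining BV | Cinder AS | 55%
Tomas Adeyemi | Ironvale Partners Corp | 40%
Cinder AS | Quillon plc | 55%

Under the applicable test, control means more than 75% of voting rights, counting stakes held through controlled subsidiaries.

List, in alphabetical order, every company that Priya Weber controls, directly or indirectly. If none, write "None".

Priya holds 85% of Solent, so Priya controls Solent.
No other company's threshold is met.

Solent AG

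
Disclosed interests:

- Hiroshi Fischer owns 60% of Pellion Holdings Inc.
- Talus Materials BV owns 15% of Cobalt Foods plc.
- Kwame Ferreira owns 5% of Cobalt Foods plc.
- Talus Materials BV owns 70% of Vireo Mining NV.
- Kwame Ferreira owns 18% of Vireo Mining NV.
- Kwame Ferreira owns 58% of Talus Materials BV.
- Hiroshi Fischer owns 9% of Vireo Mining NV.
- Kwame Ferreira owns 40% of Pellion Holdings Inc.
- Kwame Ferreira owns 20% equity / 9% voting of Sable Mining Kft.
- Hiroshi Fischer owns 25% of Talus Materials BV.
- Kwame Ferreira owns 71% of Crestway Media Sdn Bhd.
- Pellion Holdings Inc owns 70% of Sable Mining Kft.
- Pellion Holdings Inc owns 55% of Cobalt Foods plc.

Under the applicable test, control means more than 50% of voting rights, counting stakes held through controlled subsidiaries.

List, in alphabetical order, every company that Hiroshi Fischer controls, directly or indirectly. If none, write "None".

Cobalt Foods plc, Pellion Holdings Inc, Sable Mining Kft

Hiroshi holds 60% of Pellion, so Hiroshi controls Pellion.
Pellion holds 55% of Cobalt, so Hiroshi controls Cobalt.
Pellion holds 70% of Sable, so Hiroshi controls Sable.
No other company's threshold is met.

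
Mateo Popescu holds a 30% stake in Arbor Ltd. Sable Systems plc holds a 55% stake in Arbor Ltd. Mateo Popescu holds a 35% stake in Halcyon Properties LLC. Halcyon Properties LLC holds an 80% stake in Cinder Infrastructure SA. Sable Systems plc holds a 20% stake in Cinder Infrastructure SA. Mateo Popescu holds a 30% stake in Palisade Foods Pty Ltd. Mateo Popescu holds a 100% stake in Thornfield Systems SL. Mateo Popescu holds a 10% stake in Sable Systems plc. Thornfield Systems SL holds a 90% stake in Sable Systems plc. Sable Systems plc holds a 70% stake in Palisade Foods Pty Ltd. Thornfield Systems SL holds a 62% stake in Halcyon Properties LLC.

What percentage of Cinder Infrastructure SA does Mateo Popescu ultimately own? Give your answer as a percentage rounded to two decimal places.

Mateo reaches Cinder along 4 paths.
Via Thornfield → Sable: 100% × 90% × 20% = 18%.
Via Sable: 10% × 20% = 2%.
Via Thornfield → Halcyon: 100% × 62% × 80% = 49.6%.
Via Halcyon: 35% × 80% = 28%.
Total: 18% + 2% + 49.6% + 28% = 97.6%.
Rounded: 97.60%.

97.60%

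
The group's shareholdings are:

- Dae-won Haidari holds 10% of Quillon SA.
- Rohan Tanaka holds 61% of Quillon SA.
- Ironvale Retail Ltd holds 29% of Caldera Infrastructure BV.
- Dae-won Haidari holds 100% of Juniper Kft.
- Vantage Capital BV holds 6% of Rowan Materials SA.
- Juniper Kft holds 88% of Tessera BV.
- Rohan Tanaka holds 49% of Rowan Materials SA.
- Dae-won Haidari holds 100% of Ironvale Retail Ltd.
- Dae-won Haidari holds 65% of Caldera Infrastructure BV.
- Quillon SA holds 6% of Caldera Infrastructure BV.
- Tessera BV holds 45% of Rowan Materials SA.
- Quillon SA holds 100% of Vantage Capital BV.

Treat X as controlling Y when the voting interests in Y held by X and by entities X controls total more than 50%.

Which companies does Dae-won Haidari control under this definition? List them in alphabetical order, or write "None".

Dae-won holds 100% of Ironvale, so Dae-won controls Ironvale.
Ironvale and Dae-won together hold 29% + 65% = 94% of Caldera, so Dae-won controls Caldera.
Dae-won holds 100% of Juniper, so Dae-won controls Juniper.
Juniper holds 88% of Tessera, so Dae-won controls Tessera.
No other company's threshold is met.

Caldera Infrastructure BV, Ironvale Retail Ltd, Juniper Kft, Tessera BV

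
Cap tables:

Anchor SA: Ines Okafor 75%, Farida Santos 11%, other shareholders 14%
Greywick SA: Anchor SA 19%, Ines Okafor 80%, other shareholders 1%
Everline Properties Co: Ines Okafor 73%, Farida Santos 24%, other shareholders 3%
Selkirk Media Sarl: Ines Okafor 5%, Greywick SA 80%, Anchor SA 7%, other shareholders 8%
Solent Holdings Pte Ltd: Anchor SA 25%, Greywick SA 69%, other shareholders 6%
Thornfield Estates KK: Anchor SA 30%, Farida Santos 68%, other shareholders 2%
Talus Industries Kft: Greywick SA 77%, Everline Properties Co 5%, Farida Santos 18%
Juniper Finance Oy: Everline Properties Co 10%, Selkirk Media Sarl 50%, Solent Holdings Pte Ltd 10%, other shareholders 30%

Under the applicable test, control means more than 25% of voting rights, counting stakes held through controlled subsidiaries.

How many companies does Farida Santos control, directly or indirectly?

Farida holds 68% of Thornfield, so Farida controls Thornfield.
No other company's threshold is met.
Farida controls 1 company.

1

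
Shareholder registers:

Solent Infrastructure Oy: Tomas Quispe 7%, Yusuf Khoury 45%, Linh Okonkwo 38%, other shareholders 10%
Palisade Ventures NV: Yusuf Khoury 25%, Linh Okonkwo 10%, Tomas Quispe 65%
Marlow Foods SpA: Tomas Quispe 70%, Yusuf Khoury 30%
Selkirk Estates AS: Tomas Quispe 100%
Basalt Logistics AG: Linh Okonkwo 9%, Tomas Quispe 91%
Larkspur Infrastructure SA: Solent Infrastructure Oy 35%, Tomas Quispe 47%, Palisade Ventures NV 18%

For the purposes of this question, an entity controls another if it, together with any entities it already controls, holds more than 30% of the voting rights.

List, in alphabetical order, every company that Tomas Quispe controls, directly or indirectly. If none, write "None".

Basalt Logistics AG, Larkspur Infrastructure SA, Marlow Foods SpA, Palisade Ventures NV, Selkirk Estates AS

Tomas holds 65% of Palisade, so Tomas controls Palisade.
Tomas holds 70% of Marlow, so Tomas controls Marlow.
Tomas holds 100% of Selkirk, so Tomas controls Selkirk.
Tomas holds 91% of Basalt, so Tomas controls Basalt.
Tomas and Palisade together hold 47% + 18% = 65% of Larkspur, so Tomas controls Larkspur.
No other company's threshold is met.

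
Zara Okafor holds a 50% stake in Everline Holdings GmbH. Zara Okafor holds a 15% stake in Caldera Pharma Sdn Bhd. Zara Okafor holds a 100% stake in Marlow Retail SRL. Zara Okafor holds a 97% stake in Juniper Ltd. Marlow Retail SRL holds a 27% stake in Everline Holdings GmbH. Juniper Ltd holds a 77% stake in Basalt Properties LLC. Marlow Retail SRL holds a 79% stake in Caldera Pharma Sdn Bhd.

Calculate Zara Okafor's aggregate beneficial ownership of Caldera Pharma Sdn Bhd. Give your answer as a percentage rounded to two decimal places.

Zara reaches Caldera along 2 paths.
Via Marlow: 100% × 79% = 79%.
Direct stake: 15% = 15%.
Total: 79% + 15% = 94%.
Rounded: 94.00%.

94.00%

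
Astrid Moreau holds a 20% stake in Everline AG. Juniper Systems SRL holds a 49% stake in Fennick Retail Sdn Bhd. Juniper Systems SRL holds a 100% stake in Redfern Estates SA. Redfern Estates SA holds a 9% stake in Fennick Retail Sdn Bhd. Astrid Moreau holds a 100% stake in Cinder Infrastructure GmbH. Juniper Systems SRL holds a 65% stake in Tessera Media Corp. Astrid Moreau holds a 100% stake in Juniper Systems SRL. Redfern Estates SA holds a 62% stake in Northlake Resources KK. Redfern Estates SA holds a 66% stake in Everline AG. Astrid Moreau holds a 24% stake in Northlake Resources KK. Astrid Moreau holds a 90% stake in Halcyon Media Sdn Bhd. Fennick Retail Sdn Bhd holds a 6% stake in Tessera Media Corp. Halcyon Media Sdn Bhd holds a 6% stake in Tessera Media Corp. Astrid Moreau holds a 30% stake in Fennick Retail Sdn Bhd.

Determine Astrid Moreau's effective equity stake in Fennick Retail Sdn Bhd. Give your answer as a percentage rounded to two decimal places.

88.00%

Astrid reaches Fennick along 3 paths.
Via Juniper → Redfern: 100% × 100% × 9% = 9%.
Via Juniper: 100% × 49% = 49%.
Direct stake: 30% = 30%.
Total: 9% + 49% + 30% = 88%.
Rounded: 88.00%.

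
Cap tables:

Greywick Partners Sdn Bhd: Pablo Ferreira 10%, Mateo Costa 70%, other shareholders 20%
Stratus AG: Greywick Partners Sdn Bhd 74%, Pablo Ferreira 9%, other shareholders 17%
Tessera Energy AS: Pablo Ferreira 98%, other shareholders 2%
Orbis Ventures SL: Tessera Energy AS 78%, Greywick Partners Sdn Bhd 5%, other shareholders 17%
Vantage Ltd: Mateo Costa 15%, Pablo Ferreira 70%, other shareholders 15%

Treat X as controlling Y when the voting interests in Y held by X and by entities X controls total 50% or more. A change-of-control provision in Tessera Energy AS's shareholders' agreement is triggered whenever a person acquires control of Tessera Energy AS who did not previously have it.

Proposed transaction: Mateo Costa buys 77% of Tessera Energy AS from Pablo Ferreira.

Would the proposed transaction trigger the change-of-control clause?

Yes

The purchase adds only to Mateo's holdings (Pablo's stake shrinks), so Mateo is the only person who could newly come to control Tessera.
Mateo holds 70% of Greywick, so Mateo controls Greywick.
Greywick holds 74% of Stratus, so Mateo controls Stratus.
Neither Mateo nor any entity Mateo controls holds any voting interest in Tessera.
So before the transaction, Mateo does not control Tessera.
After the purchase, Mateo holds 77% of Tessera directly, and Pablo's stake falls to 21%.
Mateo holds 77% of Tessera, so Mateo controls Tessera.
Mateo did not control Tessera before and does after, so the clause is triggered.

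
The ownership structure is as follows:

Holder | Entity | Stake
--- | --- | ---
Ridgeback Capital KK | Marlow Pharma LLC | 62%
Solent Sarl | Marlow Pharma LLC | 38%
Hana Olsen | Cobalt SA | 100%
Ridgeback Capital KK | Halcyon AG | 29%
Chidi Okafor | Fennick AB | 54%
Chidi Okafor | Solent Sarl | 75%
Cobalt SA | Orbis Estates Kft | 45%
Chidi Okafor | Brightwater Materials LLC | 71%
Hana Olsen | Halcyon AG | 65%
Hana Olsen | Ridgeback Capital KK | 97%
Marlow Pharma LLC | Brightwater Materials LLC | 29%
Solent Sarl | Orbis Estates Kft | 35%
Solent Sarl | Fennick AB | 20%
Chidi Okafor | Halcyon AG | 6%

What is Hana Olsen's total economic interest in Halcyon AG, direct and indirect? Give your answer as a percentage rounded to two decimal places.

Hana reaches Halcyon along 2 paths.
Via Ridgeback: 97% × 29% = 28.13%.
Direct stake: 65% = 65%.
Total: 28.13% + 65% = 93.13%.

93.13%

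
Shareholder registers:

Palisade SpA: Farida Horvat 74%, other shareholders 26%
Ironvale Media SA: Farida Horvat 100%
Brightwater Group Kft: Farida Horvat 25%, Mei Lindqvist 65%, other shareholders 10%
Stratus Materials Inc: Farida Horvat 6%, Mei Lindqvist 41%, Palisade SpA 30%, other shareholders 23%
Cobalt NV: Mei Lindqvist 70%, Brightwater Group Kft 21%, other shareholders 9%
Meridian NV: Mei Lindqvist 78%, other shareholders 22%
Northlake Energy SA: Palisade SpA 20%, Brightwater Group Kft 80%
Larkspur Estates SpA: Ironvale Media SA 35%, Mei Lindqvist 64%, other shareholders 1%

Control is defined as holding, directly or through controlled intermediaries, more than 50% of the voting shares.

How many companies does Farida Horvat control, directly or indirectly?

2

Farida holds 74% of Palisade, so Farida controls Palisade.
Farida holds 100% of Ironvale, so Farida controls Ironvale.
No other company's threshold is met.
Farida controls 2 companies.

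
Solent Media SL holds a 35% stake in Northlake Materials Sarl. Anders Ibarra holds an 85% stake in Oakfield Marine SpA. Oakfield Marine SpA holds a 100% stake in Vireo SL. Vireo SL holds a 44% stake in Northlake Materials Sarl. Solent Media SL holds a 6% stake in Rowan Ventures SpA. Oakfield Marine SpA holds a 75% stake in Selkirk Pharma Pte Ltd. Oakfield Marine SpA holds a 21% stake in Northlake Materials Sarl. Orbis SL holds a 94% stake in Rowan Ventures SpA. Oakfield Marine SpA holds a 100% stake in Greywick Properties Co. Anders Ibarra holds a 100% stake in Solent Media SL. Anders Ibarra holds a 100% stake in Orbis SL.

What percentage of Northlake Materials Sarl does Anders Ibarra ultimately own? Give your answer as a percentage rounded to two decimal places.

Anders reaches Northlake along 3 paths.
Via Solent: 100% × 35% = 35%.
Via Oakfield → Vireo: 85% × 100% × 44% = 37.4%.
Via Oakfield: 85% × 21% = 17.85%.
Total: 35% + 37.4% + 17.85% = 90.25%.

90.25%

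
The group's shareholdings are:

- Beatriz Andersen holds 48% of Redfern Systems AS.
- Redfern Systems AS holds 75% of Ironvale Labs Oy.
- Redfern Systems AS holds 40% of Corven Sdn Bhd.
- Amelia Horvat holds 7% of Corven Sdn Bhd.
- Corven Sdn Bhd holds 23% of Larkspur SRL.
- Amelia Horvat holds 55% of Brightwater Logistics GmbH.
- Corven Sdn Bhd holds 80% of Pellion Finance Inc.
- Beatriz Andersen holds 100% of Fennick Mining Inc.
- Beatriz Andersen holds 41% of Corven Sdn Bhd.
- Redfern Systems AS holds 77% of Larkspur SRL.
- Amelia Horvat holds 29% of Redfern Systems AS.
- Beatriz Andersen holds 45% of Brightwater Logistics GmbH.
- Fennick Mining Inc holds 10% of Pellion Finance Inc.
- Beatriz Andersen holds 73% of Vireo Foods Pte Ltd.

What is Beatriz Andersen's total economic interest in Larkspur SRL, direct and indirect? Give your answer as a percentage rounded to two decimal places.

50.81%

Beatriz reaches Larkspur along 3 paths.
Via Redfern → Corven: 48% × 40% × 23% = 4.416%.
Via Corven: 41% × 23% = 9.43%.
Via Redfern: 48% × 77% = 36.96%.
Total: 4.416% + 9.43% + 36.96% = 50.806%.
Rounded: 50.81%.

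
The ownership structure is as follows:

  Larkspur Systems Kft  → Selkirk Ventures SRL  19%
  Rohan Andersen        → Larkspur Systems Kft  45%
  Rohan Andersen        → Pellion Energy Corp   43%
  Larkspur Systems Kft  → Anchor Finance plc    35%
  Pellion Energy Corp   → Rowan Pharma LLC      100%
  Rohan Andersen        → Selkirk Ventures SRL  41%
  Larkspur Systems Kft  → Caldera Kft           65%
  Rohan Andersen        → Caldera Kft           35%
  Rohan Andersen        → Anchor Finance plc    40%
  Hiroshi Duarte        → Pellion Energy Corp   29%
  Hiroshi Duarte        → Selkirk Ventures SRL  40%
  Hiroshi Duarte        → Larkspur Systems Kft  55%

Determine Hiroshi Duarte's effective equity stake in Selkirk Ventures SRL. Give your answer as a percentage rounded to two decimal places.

50.45%

Hiroshi reaches Selkirk along 2 paths.
Via Larkspur: 55% × 19% = 10.45%.
Direct stake: 40% = 40%.
Total: 10.45% + 40% = 50.45%.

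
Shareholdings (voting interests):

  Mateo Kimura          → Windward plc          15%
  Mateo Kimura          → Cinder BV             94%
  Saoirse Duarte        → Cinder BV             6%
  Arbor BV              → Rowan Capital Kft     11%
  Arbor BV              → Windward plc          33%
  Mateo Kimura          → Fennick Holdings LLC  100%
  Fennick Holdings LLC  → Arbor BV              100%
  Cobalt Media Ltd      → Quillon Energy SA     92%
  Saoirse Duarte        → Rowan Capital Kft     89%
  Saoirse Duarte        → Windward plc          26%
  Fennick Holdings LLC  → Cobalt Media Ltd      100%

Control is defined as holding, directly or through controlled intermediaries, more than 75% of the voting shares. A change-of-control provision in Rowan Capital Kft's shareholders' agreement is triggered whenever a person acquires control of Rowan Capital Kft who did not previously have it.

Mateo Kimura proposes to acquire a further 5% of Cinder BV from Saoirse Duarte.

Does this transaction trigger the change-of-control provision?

The purchase adds only to Mateo's holdings (Saoirse's stake shrinks), so Mateo is the only person who could newly come to control Rowan.
Mateo holds 100% of Fennick, so Mateo controls Fennick.
Fennick holds 100% of Arbor, so Mateo controls Arbor.
Mateo holds 94% of Cinder, so Mateo controls Cinder.
Fennick holds 100% of Cobalt, so Mateo controls Cobalt.
Cobalt holds 92% of Quillon, so Mateo controls Quillon.
In Rowan, Mateo's side holds only 11%, not > 75%.
So before the transaction, Mateo does not control Rowan.
After the purchase, Mateo's direct stake in Cinder rises to 94% + 5% = 99%, and Saoirse's stake falls to 1%.
Mateo holds 99% of Cinder, so Mateo controls Cinder.
After the transaction, Mateo's side holds 11% of Rowan, not > 75%, so Mateo still does not control Rowan.
No new person acquires control, so the clause is not triggered.

No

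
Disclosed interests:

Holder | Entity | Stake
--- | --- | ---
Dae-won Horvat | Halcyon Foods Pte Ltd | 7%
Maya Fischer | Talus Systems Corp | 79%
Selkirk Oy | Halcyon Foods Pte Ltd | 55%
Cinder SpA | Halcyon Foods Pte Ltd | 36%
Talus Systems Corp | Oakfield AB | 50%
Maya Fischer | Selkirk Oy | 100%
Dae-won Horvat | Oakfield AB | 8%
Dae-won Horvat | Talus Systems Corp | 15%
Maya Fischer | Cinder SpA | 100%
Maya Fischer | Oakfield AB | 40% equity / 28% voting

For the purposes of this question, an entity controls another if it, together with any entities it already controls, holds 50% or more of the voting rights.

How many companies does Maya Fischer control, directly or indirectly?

Maya holds 100% of Cinder, so Maya controls Cinder.
Maya holds 100% of Selkirk, so Maya controls Selkirk.
Selkirk and Cinder together hold 55% + 36% = 91% of Halcyon, so Maya controls Halcyon.
Maya holds 79% of Talus, so Maya controls Talus.
Talus and Maya together hold 50% + 28% = 78% of Oakfield, so Maya controls Oakfield.
Maya controls 5 companies.

5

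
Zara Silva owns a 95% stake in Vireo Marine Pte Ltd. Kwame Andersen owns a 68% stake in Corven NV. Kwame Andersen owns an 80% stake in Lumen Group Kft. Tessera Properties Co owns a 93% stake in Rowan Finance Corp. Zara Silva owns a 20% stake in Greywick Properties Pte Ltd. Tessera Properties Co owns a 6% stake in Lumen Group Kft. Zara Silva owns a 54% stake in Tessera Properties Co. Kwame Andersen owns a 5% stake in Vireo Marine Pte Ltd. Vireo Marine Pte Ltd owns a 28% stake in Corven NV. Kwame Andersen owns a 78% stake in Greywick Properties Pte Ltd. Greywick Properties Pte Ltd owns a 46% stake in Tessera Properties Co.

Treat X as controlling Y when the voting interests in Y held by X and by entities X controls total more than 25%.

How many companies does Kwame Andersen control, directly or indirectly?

Kwame holds 78% of Greywick, so Kwame controls Greywick.
Greywick holds 46% of Tessera, so Kwame controls Tessera.
Tessera holds 93% of Rowan, so Kwame controls Rowan.
Kwame holds 68% of Corven, so Kwame controls Corven.
Kwame and Tessera together hold 80% + 6% = 86% of Lumen, so Kwame controls Lumen.
No other company's threshold is met.
Kwame controls 5 companies.

5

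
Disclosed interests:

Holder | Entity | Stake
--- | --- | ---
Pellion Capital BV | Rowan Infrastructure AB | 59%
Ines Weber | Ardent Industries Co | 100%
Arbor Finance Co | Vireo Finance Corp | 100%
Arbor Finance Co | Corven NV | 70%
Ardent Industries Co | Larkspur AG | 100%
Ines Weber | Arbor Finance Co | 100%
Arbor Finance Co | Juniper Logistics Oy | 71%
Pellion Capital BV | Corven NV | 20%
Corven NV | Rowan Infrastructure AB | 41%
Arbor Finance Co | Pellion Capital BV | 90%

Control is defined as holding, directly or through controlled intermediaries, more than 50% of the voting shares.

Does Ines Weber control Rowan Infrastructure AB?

Ines holds 100% of Arbor, so Ines controls Arbor.
Arbor holds 90% of Pellion, so Ines controls Pellion.
Pellion and Arbor together hold 20% + 70% = 90% of Corven, so Ines controls Corven.
Pellion and Corven together hold 59% + 41% = 100% of Rowan, so Ines controls Rowan.

Yes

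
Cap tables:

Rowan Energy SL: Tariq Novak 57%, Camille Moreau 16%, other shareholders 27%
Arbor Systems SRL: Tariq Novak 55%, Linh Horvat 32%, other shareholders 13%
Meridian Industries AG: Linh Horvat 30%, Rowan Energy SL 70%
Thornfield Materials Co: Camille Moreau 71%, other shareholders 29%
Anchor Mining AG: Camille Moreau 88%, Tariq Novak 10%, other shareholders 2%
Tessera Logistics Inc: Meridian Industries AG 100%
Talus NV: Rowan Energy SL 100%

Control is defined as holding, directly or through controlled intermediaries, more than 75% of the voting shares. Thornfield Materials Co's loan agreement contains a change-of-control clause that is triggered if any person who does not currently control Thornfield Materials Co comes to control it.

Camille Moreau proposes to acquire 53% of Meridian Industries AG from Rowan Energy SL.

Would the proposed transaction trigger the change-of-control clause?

The purchase adds only to Camille's holdings (Rowan's stake shrinks), so Camille is the only person who could newly come to control Thornfield.
Camille holds 88% of Anchor, so Camille controls Anchor.
In Thornfield, Camille's side holds only 71%, not > 75%.
So before the transaction, Camille does not control Thornfield.
After the purchase, Camille holds 53% of Meridian directly, and Rowan's stake falls to 17%.
Camille's side now holds 53% of Meridian, not > 75%, so Camille still does not control Meridian.
After the transaction, Camille's side holds 71% of Thornfield, not > 75%, so Camille still does not control Thornfield.
No new person acquires control, so the clause is not triggered.

No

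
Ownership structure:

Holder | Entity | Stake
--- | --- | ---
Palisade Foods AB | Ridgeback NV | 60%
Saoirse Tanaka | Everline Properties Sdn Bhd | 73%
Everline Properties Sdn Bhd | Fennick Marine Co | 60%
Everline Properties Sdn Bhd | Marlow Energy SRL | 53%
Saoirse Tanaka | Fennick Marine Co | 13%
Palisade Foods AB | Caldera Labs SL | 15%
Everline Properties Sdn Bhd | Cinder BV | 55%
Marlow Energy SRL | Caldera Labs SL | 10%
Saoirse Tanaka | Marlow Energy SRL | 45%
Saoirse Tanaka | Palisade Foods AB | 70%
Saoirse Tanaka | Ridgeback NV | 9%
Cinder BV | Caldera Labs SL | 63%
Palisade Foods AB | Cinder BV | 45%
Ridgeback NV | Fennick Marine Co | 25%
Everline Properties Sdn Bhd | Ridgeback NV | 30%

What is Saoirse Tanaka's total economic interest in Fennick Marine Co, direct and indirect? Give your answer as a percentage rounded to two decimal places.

75.03%

Saoirse reaches Fennick along 5 paths.
Via Everline: 73% × 60% = 43.8%.
Direct stake: 13% = 13%.
Via Everline → Ridgeback: 73% × 30% × 25% = 5.475%.
Via Ridgeback: 9% × 25% = 2.25%.
Via Palisade → Ridgeback: 70% × 60% × 25% = 10.5%.
Total: 43.8% + 13% + 5.475% + 2.25% + 10.5% = 75.025%.
Rounded: 75.03%.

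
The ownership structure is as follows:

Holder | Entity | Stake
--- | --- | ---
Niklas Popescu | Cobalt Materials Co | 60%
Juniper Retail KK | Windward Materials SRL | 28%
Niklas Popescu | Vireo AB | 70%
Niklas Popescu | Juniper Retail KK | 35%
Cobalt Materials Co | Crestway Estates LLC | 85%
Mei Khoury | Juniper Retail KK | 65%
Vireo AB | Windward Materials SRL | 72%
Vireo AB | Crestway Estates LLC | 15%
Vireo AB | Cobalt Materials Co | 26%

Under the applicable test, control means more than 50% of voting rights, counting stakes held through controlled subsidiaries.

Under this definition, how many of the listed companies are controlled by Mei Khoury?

Mei holds 65% of Juniper, so Mei controls Juniper.
No other company's threshold is met.
Mei controls 1 company.

1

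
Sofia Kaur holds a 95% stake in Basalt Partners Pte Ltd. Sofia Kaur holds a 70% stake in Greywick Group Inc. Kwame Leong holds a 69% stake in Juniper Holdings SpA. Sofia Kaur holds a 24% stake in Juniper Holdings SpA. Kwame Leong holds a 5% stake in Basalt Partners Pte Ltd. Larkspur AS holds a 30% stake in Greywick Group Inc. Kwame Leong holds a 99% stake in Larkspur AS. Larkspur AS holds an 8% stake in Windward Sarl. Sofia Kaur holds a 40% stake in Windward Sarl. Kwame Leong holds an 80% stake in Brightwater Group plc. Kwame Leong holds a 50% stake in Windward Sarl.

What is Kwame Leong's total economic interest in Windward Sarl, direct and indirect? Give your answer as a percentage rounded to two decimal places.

Kwame reaches Windward along 2 paths.
Via Larkspur: 99% × 8% = 7.92%.
Direct stake: 50% = 50%.
Total: 7.92% + 50% = 57.92%.

57.92%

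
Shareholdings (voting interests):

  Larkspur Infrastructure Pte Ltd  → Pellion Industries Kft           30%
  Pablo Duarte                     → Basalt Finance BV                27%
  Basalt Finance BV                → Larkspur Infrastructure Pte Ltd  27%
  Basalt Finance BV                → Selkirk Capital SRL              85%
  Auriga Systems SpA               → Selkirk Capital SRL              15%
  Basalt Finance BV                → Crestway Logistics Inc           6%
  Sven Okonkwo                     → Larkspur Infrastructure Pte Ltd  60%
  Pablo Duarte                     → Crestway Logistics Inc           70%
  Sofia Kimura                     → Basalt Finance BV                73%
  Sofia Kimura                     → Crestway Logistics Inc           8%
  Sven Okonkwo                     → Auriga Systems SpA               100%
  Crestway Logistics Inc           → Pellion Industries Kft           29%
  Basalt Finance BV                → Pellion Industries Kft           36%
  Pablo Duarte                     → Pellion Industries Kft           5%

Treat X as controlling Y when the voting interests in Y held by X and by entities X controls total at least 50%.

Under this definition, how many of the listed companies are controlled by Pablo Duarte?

1

Pablo holds 70% of Crestway, so Pablo controls Crestway.
No other company's threshold is met.
Pablo controls 1 company.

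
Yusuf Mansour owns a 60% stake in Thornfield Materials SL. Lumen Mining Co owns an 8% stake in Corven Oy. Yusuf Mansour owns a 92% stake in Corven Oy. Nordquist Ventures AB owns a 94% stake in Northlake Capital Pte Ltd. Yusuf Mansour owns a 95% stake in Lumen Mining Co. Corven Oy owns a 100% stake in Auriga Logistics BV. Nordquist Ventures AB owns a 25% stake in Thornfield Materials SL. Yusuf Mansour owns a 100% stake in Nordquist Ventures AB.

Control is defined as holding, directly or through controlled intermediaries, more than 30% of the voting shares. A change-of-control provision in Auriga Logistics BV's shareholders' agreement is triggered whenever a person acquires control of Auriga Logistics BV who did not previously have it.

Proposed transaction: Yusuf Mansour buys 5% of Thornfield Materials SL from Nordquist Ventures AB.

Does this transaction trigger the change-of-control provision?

The purchase adds only to Yusuf's holdings (Nordquist's stake shrinks), so Yusuf is the only person who could newly come to control Auriga.
Yusuf holds 95% of Lumen, so Yusuf controls Lumen.
Lumen and Yusuf together hold 8% + 92% = 100% of Corven, so Yusuf controls Corven.
Corven holds 100% of Auriga, so Yusuf controls Auriga.
So Yusuf already controls Auriga before the transaction.
After the purchase, Yusuf's direct stake in Thornfield rises to 60% + 5% = 65%, and Nordquist's stake falls to 20%.
Yusuf controlled Auriga already, so this is not a new person acquiring control; every other person's position is unchanged or reduced.
No new person acquires control, so the clause is not triggered.

No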